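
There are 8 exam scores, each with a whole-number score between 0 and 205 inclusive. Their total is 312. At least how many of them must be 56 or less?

Each value above 56 is at least 57, contributing at least 57 − 0 = 57 above the floor 0.
The sum exceeds the floor total 0 by 312, so at most ⌊312/57⌋ = 5 exceed 56, and at least 3 are ≤ 56.
Exactly 3 works: 3 values at 0 and 5 at 57 total 285; raise one of the low values by 27 (still ≤ 56) to hit 312.

3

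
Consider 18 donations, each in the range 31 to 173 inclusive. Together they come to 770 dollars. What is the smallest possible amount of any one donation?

To make one donation as small as possible, make the other 17 as large as possible.
The other 17 can take up 17 × 173 = 2941 ≥ 770 − 31, so one donation can sit at its floor of 31.
Achievable: one at 31 and the other 17 totalling 739, which fits since 17 × 31 ≤ 739 ≤ 17 × 173.

31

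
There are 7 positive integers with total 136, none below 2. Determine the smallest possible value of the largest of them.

Some value must be at least ⌈136/7⌉ = 20, since 7 × 19 = 133 < 136.
Taking 4 copies of 19 and 3 copies of 20 gives exactly 136, so 20 is attained.

20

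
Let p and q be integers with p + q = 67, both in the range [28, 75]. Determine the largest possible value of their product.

pq = p(67 − p) is maximized when p is as near 67/2 as the bounds allow.
Taking p = 33 and q = 34 (both in [28, 75]) gives pq = 1122.

1122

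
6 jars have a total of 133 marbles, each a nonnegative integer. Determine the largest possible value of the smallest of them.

If every one of the 6 were at least 23, the total would be at least 6 × 23 = 138 > 133.
Equality holds with 5 values of 22 and 1 value of 23.

22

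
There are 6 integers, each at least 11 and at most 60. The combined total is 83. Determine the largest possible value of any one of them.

28

To make one integer as large as possible, make the other 5 as small as possible.
The other 5 contribute at least 5 × 11 = 55, leaving at most 83 − 55 = 28.
Since 28 ≤ 60, this is achievable: one at 28 and 5 at 11.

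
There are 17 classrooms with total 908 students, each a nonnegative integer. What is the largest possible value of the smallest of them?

53

The average is 908/17 < 54, so some value is ≤ 53.
Achievable: 10 of them at 53 and 7 at 54 total 908.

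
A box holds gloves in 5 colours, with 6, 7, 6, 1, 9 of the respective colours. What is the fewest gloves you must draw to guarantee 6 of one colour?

22

In the worst case you take as many as possible of each colour without reaching 6: 5 + 5 + 5 + 1 + 5 = 21.
The next one must give 6 of some colour, so 21 + 1 = 22.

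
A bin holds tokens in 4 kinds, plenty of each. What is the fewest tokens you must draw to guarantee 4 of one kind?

13

You could draw 3 of every kind without reaching 4 of any — 12 in all.
One more forces 4 of some kind, so 12 + 1 = 13.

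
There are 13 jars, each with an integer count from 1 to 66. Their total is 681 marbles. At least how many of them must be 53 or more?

If only k of them are at least 53, the other 13 − k are at most 52, so the total is at most k·66 + (13 − k)·52.
This must reach 681, so k·66 + (13 − k)·52 ≥ 681, giving k ≥ 1.
Exactly 1 works: 1 value at 66 and 12 at 52 total 690; lower one of the high values by 9 (still ≥ 53) to hit 681.

1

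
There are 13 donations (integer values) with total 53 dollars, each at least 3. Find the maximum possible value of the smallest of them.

4

The average is 53/13 < 5, so some value is ≤ 4.
Taking 12 copies of 4 and 1 copy of 5 gives exactly 53, so 4 is attained.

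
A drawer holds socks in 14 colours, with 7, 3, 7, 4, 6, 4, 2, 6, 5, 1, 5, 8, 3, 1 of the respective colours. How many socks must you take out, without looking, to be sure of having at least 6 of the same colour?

In the worst case you take as many as possible of each colour without reaching 6: 5 + 3 + 5 + 4 + 5 + 4 + 2 + 5 + 5 + 1 + 5 + 5 + 3 + 1 = 53.
The next one must give 6 of some colour, so 53 + 1 = 54.

54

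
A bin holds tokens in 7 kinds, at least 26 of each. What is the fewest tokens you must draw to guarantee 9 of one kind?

You could draw 8 of every kind without reaching 9 of any — 56 in all.
One more forces 9 of some kind, so 56 + 1 = 57.

57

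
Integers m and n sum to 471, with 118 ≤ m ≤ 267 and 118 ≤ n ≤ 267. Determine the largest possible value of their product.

55460

mn = m(471 − m) is maximized when m is as near 471/2 as the bounds allow.
Taking m = 235 and n = 236 (both in [118, 267]) gives mn = 55460.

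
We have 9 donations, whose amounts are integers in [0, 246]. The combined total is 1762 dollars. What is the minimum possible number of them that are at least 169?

Each value short of 169 is at most 168, costing at least 246 − 168 = 78 against the maximum total of 2214.
We can afford to lose at most 2214 − 1762 = 452, so at most ⌊452/78⌋ = 5 fall short, and at least 4 are ≥ 169.
Exactly 4 works: 4 values at 246 and 5 at 168 total 1824; lower one of the high values by 62 (still ≥ 169) to hit 1762.

4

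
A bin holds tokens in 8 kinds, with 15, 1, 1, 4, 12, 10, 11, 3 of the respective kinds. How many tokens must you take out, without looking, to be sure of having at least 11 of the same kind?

In the worst case you take as many as possible of each kind without reaching 11: 10 + 1 + 1 + 4 + 10 + 10 + 10 + 3 = 49.
The next one must give 11 of some kind, so 49 + 1 = 50.

50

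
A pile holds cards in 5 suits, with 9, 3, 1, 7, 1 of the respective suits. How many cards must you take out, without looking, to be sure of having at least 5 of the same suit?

14

In the worst case you take as many as possible of each suit without reaching 5: 4 + 3 + 1 + 4 + 1 = 13.
The next one must give 5 of some suit, so 13 + 1 = 14.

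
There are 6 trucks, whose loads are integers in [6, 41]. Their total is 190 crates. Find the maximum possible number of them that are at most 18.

Each value at 18 or below falls at least 41 − 18 = 23 short of the ceiling 41.
The ceiling total is 6 × 41 = 246, and we need 190, so at most ⌊(246 − 190)/23⌋ = 2 can be that low.
k = 2 is achieved by 2 values at 18 and 4 at 41, total 200; lower one of the 41's by 10 (still > 18) to reach 190.

2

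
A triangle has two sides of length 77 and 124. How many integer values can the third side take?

153

The triangle inequality gives |77 − 124| < c < 77 + 124, i.e. 47 < c < 201.
So c can be any integer from 48 to 200: 153 values.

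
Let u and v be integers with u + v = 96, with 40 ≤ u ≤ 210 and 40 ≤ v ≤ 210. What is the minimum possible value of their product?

2240

uv = u(96 − u) is concave in u, so over [40, 56] it is minimized at an endpoint.
At the endpoint u = 40, v = 96 − 40 = 56, so uv = 40 × 56 = 2240.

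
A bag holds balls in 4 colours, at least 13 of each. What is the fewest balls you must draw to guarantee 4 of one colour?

13

You could draw 3 of every colour without reaching 4 of any — 12 in all.
One more forces 4 of some colour, so 12 + 1 = 13.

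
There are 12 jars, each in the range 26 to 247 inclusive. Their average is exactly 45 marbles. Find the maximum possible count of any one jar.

Maximizing one value means minimizing the remaining 11.
The total is 12 × 45 = 540.
The other 11 contribute at least 11 × 26 = 286, leaving at most 540 − 286 = 254.
But each jar is capped at 247, so the maximum is 247.
Achievable: one at 247 and the other 11 totalling 293, which fits since 11 × 26 ≤ 293 ≤ 11 × 247.

247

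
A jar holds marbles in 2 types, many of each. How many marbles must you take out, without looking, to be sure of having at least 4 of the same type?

You could draw 3 of every type without reaching 4 of any — 6 in all.
One more forces 4 of some type, so 6 + 1 = 7.

7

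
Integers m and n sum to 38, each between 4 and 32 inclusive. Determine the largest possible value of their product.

With m + n fixed, mn peaks when the two are closest together.
Taking m = 19 and n = 19 (both in [4, 32]) gives mn = 361.

361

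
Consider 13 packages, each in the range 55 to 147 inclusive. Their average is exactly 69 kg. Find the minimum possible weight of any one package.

55

To make one package as small as possible, make the other 12 as large as possible.
The total is 13 × 69 = 897.
The other 12 can take up 12 × 147 = 1764 ≥ 897 − 55, so one package can sit at its floor of 55.
Achievable: one at 55 and the other 12 totalling 842, which fits since 12 × 55 ≤ 842 ≤ 12 × 147.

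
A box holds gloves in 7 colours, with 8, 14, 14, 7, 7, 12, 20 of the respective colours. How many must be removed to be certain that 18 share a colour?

In the worst case you take as many as possible of each colour without reaching 18: 8 + 14 + 14 + 7 + 7 + 12 + 17 = 79.
The next one must give 18 of some colour, so 79 + 1 = 80.

80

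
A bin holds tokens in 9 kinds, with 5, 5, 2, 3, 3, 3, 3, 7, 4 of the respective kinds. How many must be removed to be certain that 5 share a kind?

31

In the worst case you take as many as possible of each kind without reaching 5: 4 + 4 + 2 + 3 + 3 + 3 + 3 + 4 + 4 = 30.
The next one must give 5 of some kind, so 30 + 1 = 31.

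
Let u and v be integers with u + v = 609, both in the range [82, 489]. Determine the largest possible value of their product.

92720

For a fixed sum, the product uv is largest when u and v are as close as possible.
Taking u = 304 and v = 305 (both in [82, 489]) gives uv = 92720.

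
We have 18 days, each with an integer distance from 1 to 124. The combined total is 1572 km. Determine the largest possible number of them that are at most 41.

Suppose k of them are at most 41. Those contribute at most 41 each and the rest at most 124 each.
So the total is at most 41k + 124(18 − k) = 2232 − 83k. This must still be ≥ 1572, so k ≤ 7.
k = 7 is achieved by 7 values at 41 and 11 at 124, total 1651; lower one of the 124's by 79 (still > 41) to reach 1572.

7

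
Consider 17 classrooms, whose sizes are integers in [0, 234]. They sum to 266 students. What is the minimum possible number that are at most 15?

Let j be the number exceeding 15. Then the total is ≥ 16·j + 0·(17 − j) = 0 + 16j.
So 16j ≤ 266 and j ≤ 16; hence at least 17 − 16 = 1 are ≤ 15.
Exactly 1 works: 1 value at 0 and 16 at 16 total 256; raise one of the low values by 10 (still ≤ 15) to hit 266.

1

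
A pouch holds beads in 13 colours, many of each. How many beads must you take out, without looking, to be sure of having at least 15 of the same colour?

In the worst case you draw 14 of each of the 13 colours: 13 × 14 = 182.
One more forces 15 of some colour, so 182 + 1 = 183.

183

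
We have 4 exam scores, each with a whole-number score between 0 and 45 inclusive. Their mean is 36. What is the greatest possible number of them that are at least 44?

3

The total is 4 × 36 = 144.
Suppose k of them are at least 44. Those contribute at least 44 each and the other 4 − k at least 0 each.
So the total is at least 44k + 0(4 − k) = 0 + 44k. This must be ≤ 144, giving k ≤ 3.
k = 3 is achieved by 3 values at 44 and 1 at 0, total 132; add 12 to one value (staying below 44) to reach 144.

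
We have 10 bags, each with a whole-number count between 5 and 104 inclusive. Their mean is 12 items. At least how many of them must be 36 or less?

8

The total is 10 × 12 = 120.
Let j be the number exceeding 36. Then the total is ≥ 37·j + 5·(10 − j) = 50 + 32j.
So 32j ≤ 70 and j ≤ 2; hence at least 10 − 2 = 8 are ≤ 36.
Exactly 8 works: 8 values at 5 and 2 at 37 total 114; raise one of the low values by 6 (still ≤ 36) to hit 120.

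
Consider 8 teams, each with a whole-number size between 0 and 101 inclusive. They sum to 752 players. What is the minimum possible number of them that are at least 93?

2

If only k of them are at least 93, the other 8 − k are at most 92, so the total is at most k·101 + (8 − k)·92.
This must reach 752, so k·101 + (8 − k)·92 ≥ 752, giving k ≥ 2.
Exactly 2 works: 2 values at 101 and 6 at 92 total 754; lower one of the high values by 2 (still ≥ 93) to hit 752.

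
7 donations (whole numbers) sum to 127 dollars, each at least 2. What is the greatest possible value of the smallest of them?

The average is 127/7 < 19, so some value is ≤ 18.
Taking 6 copies of 18 and 1 copy of 19 gives exactly 127, so 18 is attained.

18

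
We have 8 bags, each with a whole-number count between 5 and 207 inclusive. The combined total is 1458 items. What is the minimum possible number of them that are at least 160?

Each value short of 160 is at most 159, costing at least 207 − 159 = 48 against the maximum total of 1656.
We can afford to lose at most 1656 − 1458 = 198, so at most ⌊198/48⌋ = 4 fall short, and at least 4 are ≥ 160.
Exactly 4 works: 4 values at 207 and 4 at 159 total 1464; lower one of the high values by 6 (still ≥ 160) to hit 1458.

4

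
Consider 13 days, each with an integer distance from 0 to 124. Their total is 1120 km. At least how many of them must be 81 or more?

2

Each value short of 81 is at most 80, costing at least 124 − 80 = 44 against the maximum total of 1612.
We can afford to lose at most 1612 − 1120 = 492, so at most ⌊492/44⌋ = 11 fall short, and at least 2 are ≥ 81.
Exactly 2 works: 2 values at 124 and 11 at 80 total 1128; lower one of the high values by 8 (still ≥ 81) to hit 1120.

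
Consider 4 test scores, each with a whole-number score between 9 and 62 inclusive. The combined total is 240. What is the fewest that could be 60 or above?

2

Suppose at most 4 − j of them reach 60; then j values are ≤ 59 and the rest ≤ 62.
The total is then ≤ 59·j + 62·(4 − j) = 248 − 3j. For this to be ≥ 240 we need j ≤ 2, so at least 4 − 2 = 2 must reach 60.
Exactly 2 works: 2 values at 62 and 2 at 59 total 242; lower one of the high values by 2 (still ≥ 60) to hit 240.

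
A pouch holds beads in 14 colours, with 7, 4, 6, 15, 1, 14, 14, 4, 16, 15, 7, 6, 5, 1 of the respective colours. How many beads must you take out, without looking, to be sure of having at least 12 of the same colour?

97

In the worst case you take as many as possible of each colour without reaching 12: 7 + 4 + 6 + 11 + 1 + 11 + 11 + 4 + 11 + 11 + 7 + 6 + 5 + 1 = 96.
The next one must give 12 of some colour, so 96 + 1 = 97.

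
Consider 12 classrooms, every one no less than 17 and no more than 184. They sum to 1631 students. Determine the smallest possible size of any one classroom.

To make one classroom as small as possible, make the other 11 as large as possible.
The other 11 can take up 11 × 184 = 2024 ≥ 1631 − 17, so one classroom can sit at its floor of 17.
Achievable: one at 17 and the other 11 totalling 1614, which fits since 11 × 17 ≤ 1614 ≤ 11 × 184.

17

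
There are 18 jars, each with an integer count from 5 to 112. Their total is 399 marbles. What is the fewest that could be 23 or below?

2

Each value above 23 is at least 24, contributing at least 24 − 5 = 19 above the floor 5.
The sum exceeds the floor total 90 by 309, so at most ⌊309/19⌋ = 16 exceed 23, and at least 2 are ≤ 23.
Exactly 2 works: 2 values at 5 and 16 at 24 total 394; raise one of the low values by 5 (still ≤ 23) to hit 399.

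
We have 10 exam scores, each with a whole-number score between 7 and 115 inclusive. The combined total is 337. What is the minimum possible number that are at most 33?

If only k of them are at most 33, the other 10 − k are at least 34, so the total is at least (10 − k)·34 + k·7.
This is ≤ 337, so (10 − k)·34 + 7k ≤ 337, which gives k ≥ 1.
Exactly 1 works: 1 value at 7 and 9 at 34 total 313; raise one of the low values by 24 (still ≤ 33) to hit 337.

1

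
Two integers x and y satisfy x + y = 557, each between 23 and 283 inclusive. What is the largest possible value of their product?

xy = x(557 − x) is maximized when x is as near 557/2 as the bounds allow.
Taking x = 278 and y = 279 (both in [23, 283]) gives xy = 77562.

77562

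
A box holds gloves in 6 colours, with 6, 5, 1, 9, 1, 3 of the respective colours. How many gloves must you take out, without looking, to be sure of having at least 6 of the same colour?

21

In the worst case you take as many as possible of each colour without reaching 6: 5 + 5 + 1 + 5 + 1 + 3 = 20.
The next one must give 6 of some colour, so 20 + 1 = 21.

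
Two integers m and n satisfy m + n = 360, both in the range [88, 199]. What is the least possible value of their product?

32039

For a fixed sum, mn is smallest when m and n are as far apart as possible.
At the endpoint m = 161, n = 360 − 161 = 199, so mn = 161 × 199 = 32039.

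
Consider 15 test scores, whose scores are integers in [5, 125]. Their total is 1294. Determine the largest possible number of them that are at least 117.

10

With k values at 117 or above and the rest at least 5, the sum is at least 75 + 112k.
Since the sum is 1294, we need 112k ≤ 1219, i.e. k ≤ 10.
k = 10 is achieved by 10 values at 117 and 5 at 5, total 1195; add 99 to one value (staying below 117) to reach 1294.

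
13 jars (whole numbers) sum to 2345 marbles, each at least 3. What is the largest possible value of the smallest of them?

180

The average is 2345/13 < 181, so some value is ≤ 180.
Achievable: 8 of them at 180 and 5 at 181 total 2345.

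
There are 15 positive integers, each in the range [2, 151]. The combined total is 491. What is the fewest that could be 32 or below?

1

If only k of them are at most 32, the other 15 − k are at least 33, so the total is at least (15 − k)·33 + k·2.
This is ≤ 491, so (15 − k)·33 + 2k ≤ 491, which gives k ≥ 1.
Exactly 1 works: 1 value at 2 and 14 at 33 total 464; raise one of the low values by 27 (still ≤ 32) to hit 491.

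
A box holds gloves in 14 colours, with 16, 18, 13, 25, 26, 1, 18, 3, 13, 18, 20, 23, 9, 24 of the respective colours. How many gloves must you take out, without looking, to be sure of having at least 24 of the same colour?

222

In the worst case you take as many as possible of each colour without reaching 24: 16 + 18 + 13 + 23 + 23 + 1 + 18 + 3 + 13 + 18 + 20 + 23 + 9 + 23 = 221.
The next one must give 24 of some colour, so 221 + 1 = 222.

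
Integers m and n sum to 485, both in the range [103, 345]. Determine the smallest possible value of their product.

mn = m(485 − m) is concave in m, so over [140, 345] it is minimized at an endpoint.
The extreme feasible split is m = 140, n = 345, giving mn = 48300.

48300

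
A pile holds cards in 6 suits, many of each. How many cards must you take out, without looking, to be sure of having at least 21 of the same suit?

In the worst case you draw 20 of each of the 6 suits: 6 × 20 = 120.
One more forces 21 of some suit, so 120 + 1 = 121.

121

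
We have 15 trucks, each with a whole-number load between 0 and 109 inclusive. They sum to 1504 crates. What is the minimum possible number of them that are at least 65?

If only k of them are at least 65, the other 15 − k are at most 64, so the total is at most k·109 + (15 − k)·64.
This must reach 1504, so k·109 + (15 − k)·64 ≥ 1504, giving k ≥ 13.
Exactly 13 works: 13 values at 109 and 2 at 64 total 1545; lower one of the high values by 41 (still ≥ 65) to hit 1504.

13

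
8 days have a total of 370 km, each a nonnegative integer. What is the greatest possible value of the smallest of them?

The average is 370/8 < 47, so some value is ≤ 46.
Equality holds with 6 values of 46 and 2 values of 47.

46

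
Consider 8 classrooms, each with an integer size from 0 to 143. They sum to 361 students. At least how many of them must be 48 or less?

1

If only k of them are at most 48, the other 8 − k are at least 49, so the total is at least (8 − k)·49 + k·0.
This is ≤ 361, so (8 − k)·49 + 0k ≤ 361, which gives k ≥ 1.
Exactly 1 works: 1 value at 0 and 7 at 49 total 343; raise one of the low values by 18 (still ≤ 48) to hit 361.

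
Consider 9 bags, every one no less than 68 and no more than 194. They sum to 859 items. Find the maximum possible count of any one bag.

To make one bag as large as possible, make the other 8 as small as possible.
The other 8 contribute at least 8 × 68 = 544, leaving at most 859 − 544 = 315.
But each bag is capped at 194, so the maximum is 194.
Achievable: one at 194 and the other 8 totalling 665, which fits since 8 × 68 ≤ 665 ≤ 8 × 194.

194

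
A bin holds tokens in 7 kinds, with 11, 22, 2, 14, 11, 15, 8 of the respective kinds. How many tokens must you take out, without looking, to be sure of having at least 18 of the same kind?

In the worst case you take as many as possible of each kind without reaching 18: 11 + 17 + 2 + 14 + 11 + 15 + 8 = 78.
The next one must give 18 of some kind, so 78 + 1 = 79.

79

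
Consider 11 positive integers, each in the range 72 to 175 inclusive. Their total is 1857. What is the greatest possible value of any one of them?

Maximizing one value means minimizing the remaining 10.
The other 10 contribute at least 10 × 72 = 720, leaving at most 1857 − 720 = 1137.
But each integer is capped at 175, so the maximum is 175.
Achievable: one at 175 and the other 10 totalling 1682, which fits since 10 × 72 ≤ 1682 ≤ 10 × 175.

175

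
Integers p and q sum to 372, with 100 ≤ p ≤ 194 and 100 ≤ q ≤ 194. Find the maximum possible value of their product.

34596

pq = p(372 − p) is maximized when p is as near 372/2 as the bounds allow.
Taking p = 186 and q = 186 (both in [100, 194]) gives pq = 34596.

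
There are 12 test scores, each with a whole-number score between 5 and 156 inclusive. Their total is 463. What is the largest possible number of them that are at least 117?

3

Suppose k of them are at least 117. Those contribute at least 117 each and the other 12 − k at least 5 each.
So the total is at least 117k + 5(12 − k) = 60 + 112k. This must be ≤ 463, giving k ≤ 3.
k = 3 is achieved by 3 values at 117 and 9 at 5, total 396; add 67 to one value (staying below 117) to reach 463.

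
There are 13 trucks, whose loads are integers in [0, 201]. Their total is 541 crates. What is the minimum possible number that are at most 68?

6

Let j be the number exceeding 68. Then the total is ≥ 69·j + 0·(13 − j) = 0 + 69j.
So 69j ≤ 541 and j ≤ 7; hence at least 13 − 7 = 6 are ≤ 68.
Exactly 6 works: 6 values at 0 and 7 at 69 total 483; raise one of the low values by 58 (still ≤ 68) to hit 541.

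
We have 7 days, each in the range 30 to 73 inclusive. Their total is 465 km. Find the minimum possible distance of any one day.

30

Minimizing one value means maximizing the remaining 6.
The other 6 can take up 6 × 73 = 438 ≥ 465 − 30, so one day can sit at its floor of 30.
Achievable: one at 30 and the other 6 totalling 435, which fits since 6 × 30 ≤ 435 ≤ 6 × 73.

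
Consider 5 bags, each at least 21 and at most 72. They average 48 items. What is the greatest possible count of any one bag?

72

To make one bag as large as possible, make the other 4 as small as possible.
The total is 5 × 48 = 240.
The other 4 contribute at least 4 × 21 = 84, leaving at most 240 − 84 = 156.
But each bag is capped at 72, so the maximum is 72.
Achievable: one at 72 and the other 4 totalling 168, which fits since 4 × 21 ≤ 168 ≤ 4 × 72.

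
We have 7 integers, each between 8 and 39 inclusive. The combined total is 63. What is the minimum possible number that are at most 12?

Each value above 12 is at least 13, contributing at least 13 − 8 = 5 above the floor 8.
The sum exceeds the floor total 56 by 7, so at most ⌊7/5⌋ = 1 exceed 12, and at least 6 are ≤ 12.
Exactly 6 works: 6 values at 8 and 1 at 13 total 61; raise one of the low values by 2 (still ≤ 12) to hit 63.

6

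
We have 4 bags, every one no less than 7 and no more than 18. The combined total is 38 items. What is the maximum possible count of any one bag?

17

To make one bag as large as possible, make the other 3 as small as possible.
The other 3 contribute at least 3 × 7 = 21, leaving at most 38 − 21 = 17.
Since 17 ≤ 18, this is achievable: one at 17 and 3 at 7.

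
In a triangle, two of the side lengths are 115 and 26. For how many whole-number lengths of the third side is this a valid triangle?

51

The triangle inequality gives |115 − 26| < c < 115 + 26, i.e. 89 < c < 141.
So c can be any integer from 90 to 140: 51 values.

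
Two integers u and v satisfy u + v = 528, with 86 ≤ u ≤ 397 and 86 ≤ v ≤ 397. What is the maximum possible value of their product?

For a fixed sum, the product uv is largest when u and v are as close as possible.
Taking u = 264 and v = 264 (both in [86, 397]) gives uv = 69696.

69696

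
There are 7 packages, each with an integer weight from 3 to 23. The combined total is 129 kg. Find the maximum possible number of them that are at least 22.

With k values at 22 or above and the rest at least 3, the sum is at least 21 + 19k.
Since the sum is 129, we need 19k ≤ 108, i.e. k ≤ 5.
k = 5 is achieved by 5 values at 22 and 2 at 3, total 116; add 13 to one value (staying below 22) to reach 129.

5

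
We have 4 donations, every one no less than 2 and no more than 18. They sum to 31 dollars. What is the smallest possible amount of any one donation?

To make one donation as small as possible, make the other 3 as large as possible.
The other 3 can take up 3 × 18 = 54 ≥ 31 − 2, so one donation can sit at its floor of 2.
Achievable: one at 2 and the other 3 totalling 29, which fits since 3 × 2 ≤ 29 ≤ 3 × 18.

2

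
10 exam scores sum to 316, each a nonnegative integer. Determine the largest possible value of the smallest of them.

If every one of the 10 were at least 32, the total would be at least 10 × 32 = 320 > 316.
Achievable: 4 of them at 31 and 6 at 32 total 316.

31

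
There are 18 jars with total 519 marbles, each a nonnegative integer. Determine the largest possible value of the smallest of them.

28

The average is 519/18 < 29, so some value is ≤ 28.
Taking 3 copies of 28 and 15 copies of 29 gives exactly 519, so 28 is attained.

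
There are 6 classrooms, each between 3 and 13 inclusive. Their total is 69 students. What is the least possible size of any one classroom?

To make one classroom as small as possible, make the other 5 as large as possible.
The other 5 contribute at most 5 × 13 = 65, leaving at least 69 − 65 = 4.
Since 4 ≥ 3, this is achievable: one at 4 and 5 at 13.

4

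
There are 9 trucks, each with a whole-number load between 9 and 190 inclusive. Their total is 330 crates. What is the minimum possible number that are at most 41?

If only k of them are at most 41, the other 9 − k are at least 42, so the total is at least (9 − k)·42 + k·9.
This is ≤ 330, so (9 − k)·42 + 9k ≤ 330, which gives k ≥ 2.
Exactly 2 works: 2 values at 9 and 7 at 42 total 312; raise one of the low values by 18 (still ≤ 41) to hit 330.

2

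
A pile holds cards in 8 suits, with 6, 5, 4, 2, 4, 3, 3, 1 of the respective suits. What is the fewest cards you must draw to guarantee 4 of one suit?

22

In the worst case you take as many as possible of each suit without reaching 4: 3 + 3 + 3 + 2 + 3 + 3 + 3 + 1 = 21.
The next one must give 4 of some suit, so 21 + 1 = 22.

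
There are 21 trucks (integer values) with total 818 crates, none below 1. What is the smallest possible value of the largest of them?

39

Some value must be at least ⌈818/21⌉ = 39, since 21 × 38 = 798 < 818.
Equality holds with 20 values of 39 and 1 value of 38.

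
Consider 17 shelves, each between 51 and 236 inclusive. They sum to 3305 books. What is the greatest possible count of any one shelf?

236

To make one shelf as large as possible, make the other 16 as small as possible.
The other 16 contribute at least 16 × 51 = 816, leaving at most 3305 − 816 = 2489.
But each shelf is capped at 236, so the maximum is 236.
Achievable: one at 236 and the other 16 totalling 3069, which fits since 16 × 51 ≤ 3069 ≤ 16 × 236.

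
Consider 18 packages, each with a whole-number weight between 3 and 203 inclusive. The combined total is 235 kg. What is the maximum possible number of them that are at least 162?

If k of the values are ≥ 162, the total is ≥ 162k + 3(18 − k).
Setting 162k + 3(18 − k) ≤ 235 gives 159k ≤ 181, so k ≤ 1.
k = 1 is achieved by 1 value at 162 and 17 at 3, total 213; add 22 to one value (staying below 162) to reach 235.

1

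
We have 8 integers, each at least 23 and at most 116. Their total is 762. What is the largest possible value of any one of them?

Maximizing one value means minimizing the remaining 7.
The other 7 contribute at least 7 × 23 = 161, leaving at most 762 − 161 = 601.
But each integer is capped at 116, so the maximum is 116.
Achievable: one at 116 and the other 7 totalling 646, which fits since 7 × 23 ≤ 646 ≤ 7 × 116.

116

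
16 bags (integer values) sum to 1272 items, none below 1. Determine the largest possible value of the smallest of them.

If every one of the 16 were at least 80, the total would be at least 16 × 80 = 1280 > 1272.
Equality holds with 8 values of 79 and 8 values of 80.

79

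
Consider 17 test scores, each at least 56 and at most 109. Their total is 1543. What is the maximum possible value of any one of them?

109

Maximizing one value means minimizing the remaining 16.
The other 16 contribute at least 16 × 56 = 896, leaving at most 1543 − 896 = 647.
But each score is capped at 109, so the maximum is 109.
Achievable: one at 109 and the other 16 totalling 1434, which fits since 16 × 56 ≤ 1434 ≤ 16 × 109.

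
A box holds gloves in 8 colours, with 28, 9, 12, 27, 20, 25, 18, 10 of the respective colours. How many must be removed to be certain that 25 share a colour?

142

In the worst case you take as many as possible of each colour without reaching 25: 24 + 9 + 12 + 24 + 20 + 24 + 18 + 10 = 141.
The next one must give 25 of some colour, so 141 + 1 = 142.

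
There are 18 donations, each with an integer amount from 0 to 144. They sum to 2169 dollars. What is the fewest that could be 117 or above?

If only k of them are at least 117, the other 18 − k are at most 116, so the total is at most k·144 + (18 − k)·116.
This must reach 2169, so k·144 + (18 − k)·116 ≥ 2169, giving k ≥ 3.
Exactly 3 works: 3 values at 144 and 15 at 116 total 2172; lower one of the high values by 3 (still ≥ 117) to hit 2169.

3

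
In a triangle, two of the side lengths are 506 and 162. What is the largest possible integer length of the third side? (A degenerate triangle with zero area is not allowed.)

667

The third side must be less than 506 + 162 = 668.
The largest integer below 668 is 667.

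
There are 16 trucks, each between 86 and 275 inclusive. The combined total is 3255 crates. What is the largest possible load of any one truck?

275

Maximizing one value means minimizing the remaining 15.
The other 15 contribute at least 15 × 86 = 1290, leaving at most 3255 − 1290 = 1965.
But each truck is capped at 275, so the maximum is 275.
Achievable: one at 275 and the other 15 totalling 2980, which fits since 15 × 86 ≤ 2980 ≤ 15 × 275.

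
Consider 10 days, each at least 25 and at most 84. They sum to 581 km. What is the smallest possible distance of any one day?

25

To make one day as small as possible, make the other 9 as large as possible.
The other 9 can take up 9 × 84 = 756 ≥ 581 − 25, so one day can sit at its floor of 25.
Achievable: one at 25 and the other 9 totalling 556, which fits since 9 × 25 ≤ 556 ≤ 9 × 84.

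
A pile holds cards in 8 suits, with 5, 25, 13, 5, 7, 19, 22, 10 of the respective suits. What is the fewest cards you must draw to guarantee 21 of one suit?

100

In the worst case you take as many as possible of each suit without reaching 21: 5 + 20 + 13 + 5 + 7 + 19 + 20 + 10 = 99.
The next one must give 21 of some suit, so 99 + 1 = 100.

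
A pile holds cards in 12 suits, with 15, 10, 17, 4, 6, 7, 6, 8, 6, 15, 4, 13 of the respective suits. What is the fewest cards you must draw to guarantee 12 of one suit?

96

In the worst case you take as many as possible of each suit without reaching 12: 11 + 10 + 11 + 4 + 6 + 7 + 6 + 8 + 6 + 11 + 4 + 11 = 95.
The next one must give 12 of some suit, so 95 + 1 = 96.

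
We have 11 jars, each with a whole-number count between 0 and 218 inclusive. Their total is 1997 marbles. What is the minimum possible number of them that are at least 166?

4

Suppose at most 11 − j of them reach 166; then j values are ≤ 165 and the rest ≤ 218.
The total is then ≤ 165·j + 218·(11 − j) = 2398 − 53j. For this to be ≥ 1997 we need j ≤ 7, so at least 11 − 7 = 4 must reach 166.
Exactly 4 works: 4 values at 218 and 7 at 165 total 2027; lower one of the high values by 30 (still ≥ 166) to hit 1997.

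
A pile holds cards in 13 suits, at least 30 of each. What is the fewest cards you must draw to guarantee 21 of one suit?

In the worst case you draw 20 of each of the 13 suits: 13 × 20 = 260.
One more forces 21 of some suit, so 260 + 1 = 261.

261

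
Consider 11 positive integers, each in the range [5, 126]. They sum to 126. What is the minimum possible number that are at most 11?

Each value above 11 is at least 12, contributing at least 12 − 5 = 7 above the floor 5.
The sum exceeds the floor total 55 by 71, so at most ⌊71/7⌋ = 10 exceed 11, and at least 1 are ≤ 11.
Exactly 1 works: 1 value at 5 and 10 at 12 total 125; raise one of the low values by 1 (still ≤ 11) to hit 126.

1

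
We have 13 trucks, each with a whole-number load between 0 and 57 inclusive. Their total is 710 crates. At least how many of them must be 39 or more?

If only k of them are at least 39, the other 13 − k are at most 38, so the total is at most k·57 + (13 − k)·38.
This must reach 710, so k·57 + (13 − k)·38 ≥ 710, giving k ≥ 12.
Exactly 12 works: 12 values at 57 and 1 at 38 total 722; lower one of the high values by 12 (still ≥ 39) to hit 710.

12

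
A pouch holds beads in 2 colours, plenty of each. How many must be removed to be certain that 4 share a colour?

7

In the worst case you draw 3 of each of the 2 colours: 2 × 3 = 6.
One more forces 4 of some colour, so 6 + 1 = 7.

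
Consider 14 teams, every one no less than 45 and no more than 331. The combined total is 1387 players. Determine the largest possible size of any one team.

Maximizing one value means minimizing the remaining 13.
The other 13 contribute at least 13 × 45 = 585, leaving at most 1387 − 585 = 802.
But each team is capped at 331, so the maximum is 331.
Achievable: one at 331 and the other 13 totalling 1056, which fits since 13 × 45 ≤ 1056 ≤ 13 × 331.

331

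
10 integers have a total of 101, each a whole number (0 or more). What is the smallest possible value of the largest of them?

The average is 101/10 > 10, so not all 10 can be 10 or less; the largest is ≥ 11.
Achievable: 1 of them at 11 and 9 at 10 total 101.

11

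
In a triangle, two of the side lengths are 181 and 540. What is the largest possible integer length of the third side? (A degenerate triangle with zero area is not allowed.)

720

The third side must be less than 181 + 540 = 721.
The largest integer below 721 is 720.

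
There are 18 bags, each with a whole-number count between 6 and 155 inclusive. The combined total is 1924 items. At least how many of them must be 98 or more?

Each value short of 98 is at most 97, costing at least 155 − 97 = 58 against the maximum total of 2790.
We can afford to lose at most 2790 − 1924 = 866, so at most ⌊866/58⌋ = 14 fall short, and at least 4 are ≥ 98.
Exactly 4 works: 4 values at 155 and 14 at 97 total 1978; lower one of the high values by 54 (still ≥ 98) to hit 1924.

4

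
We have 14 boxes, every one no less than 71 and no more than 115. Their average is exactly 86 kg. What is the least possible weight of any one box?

71

To make one box as small as possible, make the other 13 as large as possible.
The total is 14 × 86 = 1204.
The other 13 can take up 13 × 115 = 1495 ≥ 1204 − 71, so one box can sit at its floor of 71.
Achievable: one at 71 and the other 13 totalling 1133, which fits since 13 × 71 ≤ 1133 ≤ 13 × 115.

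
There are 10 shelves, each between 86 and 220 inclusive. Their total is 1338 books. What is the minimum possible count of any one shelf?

86

To make one shelf as small as possible, make the other 9 as large as possible.
The other 9 can take up 9 × 220 = 1980 ≥ 1338 − 86, so one shelf can sit at its floor of 86.
Achievable: one at 86 and the other 9 totalling 1252, which fits since 9 × 86 ≤ 1252 ≤ 9 × 220.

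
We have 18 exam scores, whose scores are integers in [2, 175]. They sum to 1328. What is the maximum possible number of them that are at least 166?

Suppose k of them are at least 166. Those contribute at least 166 each and the other 18 − k at least 2 each.
So the total is at least 166k + 2(18 − k) = 36 + 164k. This must be ≤ 1328, giving k ≤ 7.
k = 7 is achieved by 7 values at 166 and 11 at 2, total 1184; add 144 to one value (staying below 166) to reach 1328.

7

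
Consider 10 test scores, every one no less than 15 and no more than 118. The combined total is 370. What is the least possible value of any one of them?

To make one score as small as possible, make the other 9 as large as possible.
The other 9 can take up 9 × 118 = 1062 ≥ 370 − 15, so one score can sit at its floor of 15.
Achievable: one at 15 and the other 9 totalling 355, which fits since 9 × 15 ≤ 355 ≤ 9 × 118.

15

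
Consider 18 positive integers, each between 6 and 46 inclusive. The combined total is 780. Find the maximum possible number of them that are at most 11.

1

Suppose k of them are at most 11. Those contribute at most 11 each and the rest at most 46 each.
So the total is at most 11k + 46(18 − k) = 828 − 35k. This must still be ≥ 780, so k ≤ 1.
k = 1 is achieved by 1 value at 11 and 17 at 46, total 793; lower one of the 46's by 13 (still > 11) to reach 780.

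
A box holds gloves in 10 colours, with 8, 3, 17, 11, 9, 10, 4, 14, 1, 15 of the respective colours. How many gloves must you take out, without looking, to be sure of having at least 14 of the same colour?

86

In the worst case you take as many as possible of each colour without reaching 14: 8 + 3 + 13 + 11 + 9 + 10 + 4 + 13 + 1 + 13 = 85.
The next one must give 14 of some colour, so 85 + 1 = 86.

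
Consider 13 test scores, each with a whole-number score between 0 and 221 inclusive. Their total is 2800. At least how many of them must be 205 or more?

Each value short of 205 is at most 204, costing at least 221 − 204 = 17 against the maximum total of 2873.
We can afford to lose at most 2873 − 2800 = 73, so at most ⌊73/17⌋ = 4 fall short, and at least 9 are ≥ 205.
Exactly 9 works: 9 values at 221 and 4 at 204 total 2805; lower one of the high values by 5 (still ≥ 205) to hit 2800.

9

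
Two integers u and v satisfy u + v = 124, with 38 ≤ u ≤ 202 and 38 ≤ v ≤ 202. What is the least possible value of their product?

Since u + v is fixed, pushing one of them to its bound minimizes the product.
At the endpoint u = 38, v = 124 − 38 = 86, so uv = 38 × 86 = 3268.

3268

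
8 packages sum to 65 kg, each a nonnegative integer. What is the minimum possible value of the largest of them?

If every one of the 8 were at most 8, the total would be at most 8 × 8 = 64 < 65.
Taking 7 copies of 8 and 1 copy of 9 gives exactly 65, so 9 is attained.

9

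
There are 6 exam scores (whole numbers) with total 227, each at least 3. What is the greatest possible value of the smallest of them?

The average is 227/6 < 38, so some value is ≤ 37.
Taking 1 copy of 37 and 5 copies of 38 gives exactly 227, so 37 is attained.

37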